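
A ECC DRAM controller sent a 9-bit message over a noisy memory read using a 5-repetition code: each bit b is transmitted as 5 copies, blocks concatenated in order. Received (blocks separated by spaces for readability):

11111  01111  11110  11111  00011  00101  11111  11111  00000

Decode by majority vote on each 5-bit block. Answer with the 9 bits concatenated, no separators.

Block 1 (11111): 5 ones → 1
Block 2 (01111): 4 ones → 1
Block 3 (11110): 4 ones → 1
Block 4 (11111): 5 ones → 1
Block 5 (00011): 2 ones → 0
Block 6 (00101): 2 ones → 0
Block 7 (11111): 5 ones → 1
Block 8 (11111): 5 ones → 1
Block 9 (00000): 0 ones → 0

111100110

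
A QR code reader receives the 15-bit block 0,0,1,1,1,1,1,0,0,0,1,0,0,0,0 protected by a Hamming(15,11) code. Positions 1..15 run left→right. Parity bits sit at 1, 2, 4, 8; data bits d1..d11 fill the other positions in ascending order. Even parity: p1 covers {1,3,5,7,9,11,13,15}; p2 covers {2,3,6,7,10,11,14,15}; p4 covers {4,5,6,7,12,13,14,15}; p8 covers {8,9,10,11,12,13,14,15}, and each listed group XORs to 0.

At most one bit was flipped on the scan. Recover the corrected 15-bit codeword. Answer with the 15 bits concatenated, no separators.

s1 (pos 1,3,5,7,9,11,13,15): 0⊕1⊕1⊕1⊕0⊕1⊕0⊕0 = 0
s2 (pos 2,3,6,7,10,11,14,15): 0⊕1⊕1⊕1⊕0⊕1⊕0⊕0 = 0
s4 (pos 4,5,6,7,12,13,14,15): 1⊕1⊕1⊕1⊕0⊕0⊕0⊕0 = 0
s8 (pos 8,9,10,11,12,13,14,15): 0⊕0⊕0⊕1⊕0⊕0⊕0⊕0 = 1
Syndrome s8…s1 = 1000 → error at position 8.
Flip position 8: 001111100010000 → 001111110010000

001111110010000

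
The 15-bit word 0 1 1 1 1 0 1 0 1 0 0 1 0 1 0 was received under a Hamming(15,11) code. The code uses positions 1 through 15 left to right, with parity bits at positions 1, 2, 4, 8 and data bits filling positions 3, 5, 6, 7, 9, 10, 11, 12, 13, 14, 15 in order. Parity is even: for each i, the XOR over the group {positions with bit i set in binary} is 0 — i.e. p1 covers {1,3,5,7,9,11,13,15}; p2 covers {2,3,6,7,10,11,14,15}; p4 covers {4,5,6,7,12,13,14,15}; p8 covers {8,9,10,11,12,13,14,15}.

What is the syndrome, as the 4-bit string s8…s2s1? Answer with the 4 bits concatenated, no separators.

1100

s1 (pos 1,3,5,7,9,11,13,15): 0⊕1⊕1⊕1⊕1⊕0⊕0⊕0 = 0
s2 (pos 2,3,6,7,10,11,14,15): 1⊕1⊕0⊕1⊕0⊕0⊕1⊕0 = 0
s4 (pos 4,5,6,7,12,13,14,15): 1⊕1⊕0⊕1⊕1⊕0⊕1⊕0 = 1
s8 (pos 8,9,10,11,12,13,14,15): 0⊕1⊕0⊕0⊕1⊕0⊕1⊕0 = 1
Syndrome s8…s1 = 1100 → error at position 12.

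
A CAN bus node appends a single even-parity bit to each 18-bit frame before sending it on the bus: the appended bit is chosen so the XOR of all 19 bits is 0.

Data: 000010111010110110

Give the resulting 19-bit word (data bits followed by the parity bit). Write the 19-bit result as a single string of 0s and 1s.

0000101110101101101

XOR of the 18 data bits: 0⊕0⊕0⊕0⊕1⊕0⊕1⊕1⊕1⊕0⊕1⊕0⊕1⊕1⊕0⊕1⊕1⊕0 = 1
Parity bit = 1 (so all 19 bits XOR to 0).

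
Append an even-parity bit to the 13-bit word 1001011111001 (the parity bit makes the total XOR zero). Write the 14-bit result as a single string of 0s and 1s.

10010111110010

XOR of the 13 data bits: 1⊕0⊕0⊕1⊕0⊕1⊕1⊕1⊕1⊕1⊕0⊕0⊕1 = 0
Parity bit = 0 (so all 14 bits XOR to 0).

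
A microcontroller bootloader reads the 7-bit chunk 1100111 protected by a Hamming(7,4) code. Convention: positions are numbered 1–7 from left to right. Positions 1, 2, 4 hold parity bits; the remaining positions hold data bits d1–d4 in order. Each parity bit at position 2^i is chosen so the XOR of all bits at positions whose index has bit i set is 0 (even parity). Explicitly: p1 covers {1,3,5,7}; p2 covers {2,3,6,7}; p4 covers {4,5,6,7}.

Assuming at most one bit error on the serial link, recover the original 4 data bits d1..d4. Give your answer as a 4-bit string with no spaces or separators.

s1 (pos 1,3,5,7): 1⊕0⊕1⊕1 = 1
s2 (pos 2,3,6,7): 1⊕0⊕1⊕1 = 1
s4 (pos 4,5,6,7): 0⊕1⊕1⊕1 = 1
Syndrome s4…s1 = 111 → error at position 7.
Flip position 7: 1100111 → 1100110
Read data bits from positions 3,5,6,7: 0110

0110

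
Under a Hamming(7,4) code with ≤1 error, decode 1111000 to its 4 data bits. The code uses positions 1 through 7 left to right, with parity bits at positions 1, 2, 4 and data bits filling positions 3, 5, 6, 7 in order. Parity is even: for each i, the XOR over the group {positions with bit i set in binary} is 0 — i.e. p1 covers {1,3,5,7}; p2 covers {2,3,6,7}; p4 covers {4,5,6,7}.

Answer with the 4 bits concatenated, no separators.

1000

s1 (pos 1,3,5,7): 1⊕1⊕0⊕0 = 0
s2 (pos 2,3,6,7): 1⊕1⊕0⊕0 = 0
s4 (pos 4,5,6,7): 1⊕0⊕0⊕0 = 1
Syndrome s4…s1 = 100 → error at position 4.
Flip position 4: 1111000 → 1110000
Read data bits from positions 3,5,6,7: 1000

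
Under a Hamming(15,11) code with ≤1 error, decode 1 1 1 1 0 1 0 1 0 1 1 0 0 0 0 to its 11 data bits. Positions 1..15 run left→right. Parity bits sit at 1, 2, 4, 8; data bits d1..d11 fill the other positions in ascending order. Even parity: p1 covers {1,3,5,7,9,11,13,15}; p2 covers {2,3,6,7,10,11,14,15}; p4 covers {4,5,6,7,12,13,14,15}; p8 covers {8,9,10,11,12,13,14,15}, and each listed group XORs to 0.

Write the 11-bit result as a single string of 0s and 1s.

10100100000

s1 (pos 1,3,5,7,9,11,13,15): 1⊕1⊕0⊕0⊕0⊕1⊕0⊕0 = 1
s2 (pos 2,3,6,7,10,11,14,15): 1⊕1⊕1⊕0⊕1⊕1⊕0⊕0 = 1
s4 (pos 4,5,6,7,12,13,14,15): 1⊕0⊕1⊕0⊕0⊕0⊕0⊕0 = 0
s8 (pos 8,9,10,11,12,13,14,15): 1⊕0⊕1⊕1⊕0⊕0⊕0⊕0 = 1
Syndrome s8…s1 = 1011 → error at position 11.
Flip position 11: 111101010110000 → 111101010100000
Read data bits from positions 3,5,6,7,9,10,11,12,13,14,15: 10100100000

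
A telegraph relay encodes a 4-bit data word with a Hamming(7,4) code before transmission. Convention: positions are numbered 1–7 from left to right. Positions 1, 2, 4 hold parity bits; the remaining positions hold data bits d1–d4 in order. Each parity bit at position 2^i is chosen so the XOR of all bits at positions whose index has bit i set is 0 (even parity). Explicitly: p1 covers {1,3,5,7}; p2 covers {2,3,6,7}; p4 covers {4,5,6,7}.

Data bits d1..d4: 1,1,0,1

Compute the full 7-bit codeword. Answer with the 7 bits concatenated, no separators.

1010101

Place data at non-parity positions: p1 p2 1 p4 1 0 1
p1 (pos 1,3,5,7): XOR of data positions = 1⊕1⊕1 = 1
p2 (pos 2,3,6,7): XOR of data positions = 1⊕0⊕1 = 0
p4 (pos 4,5,6,7): XOR of data positions = 1⊕0⊕1 = 0
Codeword: 1010101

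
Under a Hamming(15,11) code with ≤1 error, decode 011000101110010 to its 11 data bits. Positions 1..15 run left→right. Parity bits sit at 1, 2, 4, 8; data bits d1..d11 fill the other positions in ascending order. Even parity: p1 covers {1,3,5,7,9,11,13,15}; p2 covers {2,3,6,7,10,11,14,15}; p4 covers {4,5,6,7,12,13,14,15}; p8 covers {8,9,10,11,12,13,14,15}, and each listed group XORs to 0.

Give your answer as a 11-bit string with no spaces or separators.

10011110010

s1 (pos 1,3,5,7,9,11,13,15): 0⊕1⊕0⊕1⊕1⊕1⊕0⊕0 = 0
s2 (pos 2,3,6,7,10,11,14,15): 1⊕1⊕0⊕1⊕1⊕1⊕1⊕0 = 0
s4 (pos 4,5,6,7,12,13,14,15): 0⊕0⊕0⊕1⊕0⊕0⊕1⊕0 = 0
s8 (pos 8,9,10,11,12,13,14,15): 0⊕1⊕1⊕1⊕0⊕0⊕1⊕0 = 0
Syndrome s8…s1 = 0000 → no error.
Read data bits from positions 3,5,6,7,9,10,11,12,13,14,15: 10011110010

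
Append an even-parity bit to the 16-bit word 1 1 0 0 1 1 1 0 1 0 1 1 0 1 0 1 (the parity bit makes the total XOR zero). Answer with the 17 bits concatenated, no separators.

XOR of the 16 data bits: 1⊕1⊕0⊕0⊕1⊕1⊕1⊕0⊕1⊕0⊕1⊕1⊕0⊕1⊕0⊕1 = 0
Parity bit = 0 (so all 17 bits XOR to 0).

11001110101101010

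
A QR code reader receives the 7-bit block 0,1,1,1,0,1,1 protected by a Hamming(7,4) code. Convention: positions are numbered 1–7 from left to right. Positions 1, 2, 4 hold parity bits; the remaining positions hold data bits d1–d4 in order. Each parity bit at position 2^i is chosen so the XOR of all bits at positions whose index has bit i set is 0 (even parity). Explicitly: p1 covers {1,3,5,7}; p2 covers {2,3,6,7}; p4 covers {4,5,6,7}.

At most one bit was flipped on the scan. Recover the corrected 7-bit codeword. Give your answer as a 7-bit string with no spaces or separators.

0110011

s1 (pos 1,3,5,7): 0⊕1⊕0⊕1 = 0
s2 (pos 2,3,6,7): 1⊕1⊕1⊕1 = 0
s4 (pos 4,5,6,7): 1⊕0⊕1⊕1 = 1
Syndrome s4…s1 = 100 → error at position 4.
Flip position 4: 0111011 → 0110011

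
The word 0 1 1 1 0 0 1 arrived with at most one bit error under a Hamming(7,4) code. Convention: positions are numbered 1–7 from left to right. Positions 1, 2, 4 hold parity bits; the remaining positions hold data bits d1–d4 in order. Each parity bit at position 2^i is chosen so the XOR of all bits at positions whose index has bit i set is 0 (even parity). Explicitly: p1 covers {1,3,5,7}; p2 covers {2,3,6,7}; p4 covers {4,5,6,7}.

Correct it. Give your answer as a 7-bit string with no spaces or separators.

s1 (pos 1,3,5,7): 0⊕1⊕0⊕1 = 0
s2 (pos 2,3,6,7): 1⊕1⊕0⊕1 = 1
s4 (pos 4,5,6,7): 1⊕0⊕0⊕1 = 0
Syndrome s4…s1 = 010 → error at position 2.
Flip position 2: 0111001 → 0011001

0011001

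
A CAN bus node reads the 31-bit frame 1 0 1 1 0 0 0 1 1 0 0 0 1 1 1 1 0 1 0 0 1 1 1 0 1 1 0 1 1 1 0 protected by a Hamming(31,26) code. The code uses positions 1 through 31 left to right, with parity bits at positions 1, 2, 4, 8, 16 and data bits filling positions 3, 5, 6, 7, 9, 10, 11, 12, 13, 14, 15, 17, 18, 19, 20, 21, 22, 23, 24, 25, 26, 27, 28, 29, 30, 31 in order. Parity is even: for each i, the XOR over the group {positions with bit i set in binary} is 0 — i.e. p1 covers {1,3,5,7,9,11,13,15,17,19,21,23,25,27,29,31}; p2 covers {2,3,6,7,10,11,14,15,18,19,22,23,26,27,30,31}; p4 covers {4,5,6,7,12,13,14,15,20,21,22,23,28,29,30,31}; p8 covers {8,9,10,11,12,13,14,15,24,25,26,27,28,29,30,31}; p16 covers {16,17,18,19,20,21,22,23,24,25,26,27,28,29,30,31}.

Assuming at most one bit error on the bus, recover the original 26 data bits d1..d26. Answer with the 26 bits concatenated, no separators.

s1 (pos 1,3,5,7,9,11,13,15,17,19,21,23,25,27,29,31): 1⊕1⊕0⊕0⊕1⊕0⊕1⊕1⊕0⊕0⊕1⊕1⊕1⊕0⊕1⊕0 = 1
s2 (pos 2,3,6,7,10,11,14,15,18,19,22,23,26,27,30,31): 0⊕1⊕0⊕0⊕0⊕0⊕1⊕1⊕1⊕0⊕1⊕1⊕1⊕0⊕1⊕0 = 0
s4 (pos 4,5,6,7,12,13,14,15,20,21,22,23,28,29,30,31): 1⊕0⊕0⊕0⊕0⊕1⊕1⊕1⊕0⊕1⊕1⊕1⊕1⊕1⊕1⊕0 = 0
s8 (pos 8,9,10,11,12,13,14,15,24,25,26,27,28,29,30,31): 1⊕1⊕0⊕0⊕0⊕1⊕1⊕1⊕0⊕1⊕1⊕0⊕1⊕1⊕1⊕0 = 0
s16 (pos 16,17,18,19,20,21,22,23,24,25,26,27,28,29,30,31): 1⊕0⊕1⊕0⊕0⊕1⊕1⊕1⊕0⊕1⊕1⊕0⊕1⊕1⊕1⊕0 = 0
Syndrome s16…s1 = 00001 → error at position 1.
Flip position 1: 1011000110001111010011101101110 → 0011000110001111010011101101110
Read data bits from positions 3,5,6,7,9,10,11,12,13,14,15,17,18,19,20,21,22,23,24,25,26,27,28,29,30,31: 10001000111010011101101110

10001000111010011101101110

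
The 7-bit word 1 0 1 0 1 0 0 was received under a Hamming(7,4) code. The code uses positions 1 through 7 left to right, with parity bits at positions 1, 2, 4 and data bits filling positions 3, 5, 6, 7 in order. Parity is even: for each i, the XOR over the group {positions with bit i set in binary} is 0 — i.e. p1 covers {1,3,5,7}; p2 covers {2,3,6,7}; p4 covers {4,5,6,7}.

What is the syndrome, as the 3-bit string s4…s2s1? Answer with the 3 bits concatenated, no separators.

111

s1 (pos 1,3,5,7): 1⊕1⊕1⊕0 = 1
s2 (pos 2,3,6,7): 0⊕1⊕0⊕0 = 1
s4 (pos 4,5,6,7): 0⊕1⊕0⊕0 = 1
Syndrome s4…s1 = 111 → error at position 7.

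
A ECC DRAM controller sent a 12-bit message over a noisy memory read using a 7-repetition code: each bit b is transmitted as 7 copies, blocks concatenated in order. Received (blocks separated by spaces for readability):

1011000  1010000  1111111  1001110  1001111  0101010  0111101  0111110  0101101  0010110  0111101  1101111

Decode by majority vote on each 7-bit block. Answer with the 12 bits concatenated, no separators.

Block 1 (1011000): 3 ones → 0
Block 2 (1010000): 2 ones → 0
Block 3 (1111111): 7 ones → 1
Block 4 (1001110): 4 ones → 1
Block 5 (1001111): 5 ones → 1
Block 6 (0101010): 3 ones → 0
Block 7 (0111101): 5 ones → 1
Block 8 (0111110): 5 ones → 1
Block 9 (0101101): 4 ones → 1
Block 10 (0010110): 3 ones → 0
Block 11 (0111101): 5 ones → 1
Block 12 (1101111): 6 ones → 1

001110111011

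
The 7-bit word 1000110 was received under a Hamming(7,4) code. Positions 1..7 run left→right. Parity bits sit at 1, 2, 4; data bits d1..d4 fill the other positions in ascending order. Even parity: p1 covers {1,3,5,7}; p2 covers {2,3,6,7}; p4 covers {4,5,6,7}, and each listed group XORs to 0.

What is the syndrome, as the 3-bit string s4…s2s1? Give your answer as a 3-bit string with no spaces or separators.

010

s1 (pos 1,3,5,7): 1⊕0⊕1⊕0 = 0
s2 (pos 2,3,6,7): 0⊕0⊕1⊕0 = 1
s4 (pos 4,5,6,7): 0⊕1⊕1⊕0 = 0
Syndrome s4…s1 = 010 → error at position 2.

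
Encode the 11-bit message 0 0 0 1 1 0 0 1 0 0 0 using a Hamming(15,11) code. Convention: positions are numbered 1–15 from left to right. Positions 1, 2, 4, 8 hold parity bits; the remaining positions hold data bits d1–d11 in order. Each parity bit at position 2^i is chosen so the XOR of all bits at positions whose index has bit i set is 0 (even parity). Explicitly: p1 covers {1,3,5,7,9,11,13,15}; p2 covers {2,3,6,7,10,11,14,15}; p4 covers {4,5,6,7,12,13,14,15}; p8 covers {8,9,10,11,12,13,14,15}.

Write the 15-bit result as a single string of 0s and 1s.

010000101001000

Place data at non-parity positions: p1 p2 0 p4 0 0 1 p8 1 0 0 1 0 0 0
p1 (pos 1,3,5,7,9,11,13,15): XOR of data positions = 0⊕0⊕1⊕1⊕0⊕0⊕0 = 0
p2 (pos 2,3,6,7,10,11,14,15): XOR of data positions = 0⊕0⊕1⊕0⊕0⊕0⊕0 = 1
p4 (pos 4,5,6,7,12,13,14,15): XOR of data positions = 0⊕0⊕1⊕1⊕0⊕0⊕0 = 0
p8 (pos 8,9,10,11,12,13,14,15): XOR of data positions = 1⊕0⊕0⊕1⊕0⊕0⊕0 = 0
Codeword: 010000101001000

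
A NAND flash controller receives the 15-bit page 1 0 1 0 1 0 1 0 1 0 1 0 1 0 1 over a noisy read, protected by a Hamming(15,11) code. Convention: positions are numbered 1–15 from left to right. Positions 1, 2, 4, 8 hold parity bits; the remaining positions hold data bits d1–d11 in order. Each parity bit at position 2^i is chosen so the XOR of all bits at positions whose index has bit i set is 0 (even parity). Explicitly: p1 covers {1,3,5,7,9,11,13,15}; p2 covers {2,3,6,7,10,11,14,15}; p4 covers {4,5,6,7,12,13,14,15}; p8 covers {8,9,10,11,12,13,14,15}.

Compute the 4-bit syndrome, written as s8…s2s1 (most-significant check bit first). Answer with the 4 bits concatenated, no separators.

0000

s1 (pos 1,3,5,7,9,11,13,15): 1⊕1⊕1⊕1⊕1⊕1⊕1⊕1 = 0
s2 (pos 2,3,6,7,10,11,14,15): 0⊕1⊕0⊕1⊕0⊕1⊕0⊕1 = 0
s4 (pos 4,5,6,7,12,13,14,15): 0⊕1⊕0⊕1⊕0⊕1⊕0⊕1 = 0
s8 (pos 8,9,10,11,12,13,14,15): 0⊕1⊕0⊕1⊕0⊕1⊕0⊕1 = 0
Syndrome s8…s1 = 0000 → no error.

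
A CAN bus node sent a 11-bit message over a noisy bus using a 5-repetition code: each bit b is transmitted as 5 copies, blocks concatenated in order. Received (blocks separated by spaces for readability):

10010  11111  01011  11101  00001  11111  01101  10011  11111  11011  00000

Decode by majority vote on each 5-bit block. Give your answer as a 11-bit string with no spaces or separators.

Block 1 (10010): 2 ones → 0
Block 2 (11111): 5 ones → 1
Block 3 (01011): 3 ones → 1
Block 4 (11101): 4 ones → 1
Block 5 (00001): 1 one → 0
Block 6 (11111): 5 ones → 1
Block 7 (01101): 3 ones → 1
Block 8 (10011): 3 ones → 1
Block 9 (11111): 5 ones → 1
Block 10 (11011): 4 ones → 1
Block 11 (00000): 0 ones → 0

01110111110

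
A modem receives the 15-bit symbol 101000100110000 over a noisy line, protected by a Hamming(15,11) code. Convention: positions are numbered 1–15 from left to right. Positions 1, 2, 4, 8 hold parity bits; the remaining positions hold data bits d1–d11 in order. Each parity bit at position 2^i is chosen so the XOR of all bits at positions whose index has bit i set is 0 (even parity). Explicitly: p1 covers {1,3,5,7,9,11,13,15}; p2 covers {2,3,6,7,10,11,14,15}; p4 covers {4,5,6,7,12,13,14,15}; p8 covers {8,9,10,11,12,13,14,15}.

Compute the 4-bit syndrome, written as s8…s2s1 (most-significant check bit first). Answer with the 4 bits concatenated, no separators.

0100

s1 (pos 1,3,5,7,9,11,13,15): 1⊕1⊕0⊕1⊕0⊕1⊕0⊕0 = 0
s2 (pos 2,3,6,7,10,11,14,15): 0⊕1⊕0⊕1⊕1⊕1⊕0⊕0 = 0
s4 (pos 4,5,6,7,12,13,14,15): 0⊕0⊕0⊕1⊕0⊕0⊕0⊕0 = 1
s8 (pos 8,9,10,11,12,13,14,15): 0⊕0⊕1⊕1⊕0⊕0⊕0⊕0 = 0
Syndrome s8…s1 = 0100 → error at position 4.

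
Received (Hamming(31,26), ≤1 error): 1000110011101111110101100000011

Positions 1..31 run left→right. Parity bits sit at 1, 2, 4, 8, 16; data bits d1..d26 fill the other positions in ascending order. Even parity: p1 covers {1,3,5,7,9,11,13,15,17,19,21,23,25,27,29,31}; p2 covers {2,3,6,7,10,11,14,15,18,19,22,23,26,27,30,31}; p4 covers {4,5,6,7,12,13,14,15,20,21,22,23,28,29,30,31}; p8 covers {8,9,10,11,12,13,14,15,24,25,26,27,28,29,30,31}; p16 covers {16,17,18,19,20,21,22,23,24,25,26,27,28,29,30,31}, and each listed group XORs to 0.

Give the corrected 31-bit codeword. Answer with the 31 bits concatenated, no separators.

s1 (pos 1,3,5,7,9,11,13,15,17,19,21,23,25,27,29,31): 1⊕0⊕1⊕0⊕1⊕1⊕1⊕1⊕1⊕0⊕0⊕1⊕0⊕0⊕0⊕1 = 1
s2 (pos 2,3,6,7,10,11,14,15,18,19,22,23,26,27,30,31): 0⊕0⊕1⊕0⊕1⊕1⊕1⊕1⊕1⊕0⊕1⊕1⊕0⊕0⊕1⊕1 = 0
s4 (pos 4,5,6,7,12,13,14,15,20,21,22,23,28,29,30,31): 0⊕1⊕1⊕0⊕0⊕1⊕1⊕1⊕1⊕0⊕1⊕1⊕0⊕0⊕1⊕1 = 0
s8 (pos 8,9,10,11,12,13,14,15,24,25,26,27,28,29,30,31): 0⊕1⊕1⊕1⊕0⊕1⊕1⊕1⊕0⊕0⊕0⊕0⊕0⊕0⊕1⊕1 = 0
s16 (pos 16,17,18,19,20,21,22,23,24,25,26,27,28,29,30,31): 1⊕1⊕1⊕0⊕1⊕0⊕1⊕1⊕0⊕0⊕0⊕0⊕0⊕0⊕1⊕1 = 0
Syndrome s16…s1 = 00001 → error at position 1.
Flip position 1: 1000110011101111110101100000011 → 0000110011101111110101100000011

0000110011101111110101100000011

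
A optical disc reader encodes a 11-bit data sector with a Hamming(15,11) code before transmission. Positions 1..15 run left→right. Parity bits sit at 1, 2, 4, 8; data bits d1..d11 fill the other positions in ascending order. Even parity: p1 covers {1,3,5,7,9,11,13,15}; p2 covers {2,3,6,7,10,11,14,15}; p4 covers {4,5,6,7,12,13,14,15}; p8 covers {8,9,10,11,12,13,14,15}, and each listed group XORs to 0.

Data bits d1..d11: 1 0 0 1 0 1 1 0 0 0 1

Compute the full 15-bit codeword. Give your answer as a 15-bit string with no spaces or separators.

011000110110001

Place data at non-parity positions: p1 p2 1 p4 0 0 1 p8 0 1 1 0 0 0 1
p1 (pos 1,3,5,7,9,11,13,15): XOR of data positions = 1⊕0⊕1⊕0⊕1⊕0⊕1 = 0
p2 (pos 2,3,6,7,10,11,14,15): XOR of data positions = 1⊕0⊕1⊕1⊕1⊕0⊕1 = 1
p4 (pos 4,5,6,7,12,13,14,15): XOR of data positions = 0⊕0⊕1⊕0⊕0⊕0⊕1 = 0
p8 (pos 8,9,10,11,12,13,14,15): XOR of data positions = 0⊕1⊕1⊕0⊕0⊕0⊕1 = 1
Codeword: 011000110110001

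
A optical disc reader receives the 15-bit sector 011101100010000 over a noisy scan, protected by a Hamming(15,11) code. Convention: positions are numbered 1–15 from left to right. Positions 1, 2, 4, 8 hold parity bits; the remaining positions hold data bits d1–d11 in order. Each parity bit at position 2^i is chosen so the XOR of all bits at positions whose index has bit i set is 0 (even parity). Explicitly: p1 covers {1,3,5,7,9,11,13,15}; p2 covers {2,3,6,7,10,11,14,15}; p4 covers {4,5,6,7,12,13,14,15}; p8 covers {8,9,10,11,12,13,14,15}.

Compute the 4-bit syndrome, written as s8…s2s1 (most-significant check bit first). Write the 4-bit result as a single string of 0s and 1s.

1111

s1 (pos 1,3,5,7,9,11,13,15): 0⊕1⊕0⊕1⊕0⊕1⊕0⊕0 = 1
s2 (pos 2,3,6,7,10,11,14,15): 1⊕1⊕1⊕1⊕0⊕1⊕0⊕0 = 1
s4 (pos 4,5,6,7,12,13,14,15): 1⊕0⊕1⊕1⊕0⊕0⊕0⊕0 = 1
s8 (pos 8,9,10,11,12,13,14,15): 0⊕0⊕0⊕1⊕0⊕0⊕0⊕0 = 1
Syndrome s8…s1 = 1111 → error at position 15.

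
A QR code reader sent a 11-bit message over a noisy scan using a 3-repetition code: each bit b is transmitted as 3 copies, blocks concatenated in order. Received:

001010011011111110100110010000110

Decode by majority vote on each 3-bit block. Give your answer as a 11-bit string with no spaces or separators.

00111101001

Block 1 (001): 1 one → 0
Block 2 (010): 1 one → 0
Block 3 (011): 2 ones → 1
Block 4 (011): 2 ones → 1
Block 5 (111): 3 ones → 1
Block 6 (110): 2 ones → 1
Block 7 (100): 1 one → 0
Block 8 (110): 2 ones → 1
Block 9 (010): 1 one → 0
Block 10 (000): 0 ones → 0
Block 11 (110): 2 ones → 1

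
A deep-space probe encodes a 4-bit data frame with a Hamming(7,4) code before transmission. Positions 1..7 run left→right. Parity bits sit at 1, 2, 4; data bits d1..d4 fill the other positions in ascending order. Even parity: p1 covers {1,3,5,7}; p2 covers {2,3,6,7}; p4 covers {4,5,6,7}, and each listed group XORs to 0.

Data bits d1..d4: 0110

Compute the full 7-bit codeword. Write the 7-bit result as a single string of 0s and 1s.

Place data at non-parity positions: p1 p2 0 p4 1 1 0
p1 (pos 1,3,5,7): XOR of data positions = 0⊕1⊕0 = 1
p2 (pos 2,3,6,7): XOR of data positions = 0⊕1⊕0 = 1
p4 (pos 4,5,6,7): XOR of data positions = 1⊕1⊕0 = 0
Codeword: 1100110

1100110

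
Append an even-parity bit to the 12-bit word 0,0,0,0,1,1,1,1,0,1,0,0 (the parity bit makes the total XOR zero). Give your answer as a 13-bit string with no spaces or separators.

0000111101001

XOR of the 12 data bits: 0⊕0⊕0⊕0⊕1⊕1⊕1⊕1⊕0⊕1⊕0⊕0 = 1
Parity bit = 1 (so all 13 bits XOR to 0).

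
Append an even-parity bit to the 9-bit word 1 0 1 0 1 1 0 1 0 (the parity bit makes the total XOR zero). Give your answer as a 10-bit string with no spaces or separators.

1010110101

XOR of the 9 data bits: 1⊕0⊕1⊕0⊕1⊕1⊕0⊕1⊕0 = 1
Parity bit = 1 (so all 10 bits XOR to 0).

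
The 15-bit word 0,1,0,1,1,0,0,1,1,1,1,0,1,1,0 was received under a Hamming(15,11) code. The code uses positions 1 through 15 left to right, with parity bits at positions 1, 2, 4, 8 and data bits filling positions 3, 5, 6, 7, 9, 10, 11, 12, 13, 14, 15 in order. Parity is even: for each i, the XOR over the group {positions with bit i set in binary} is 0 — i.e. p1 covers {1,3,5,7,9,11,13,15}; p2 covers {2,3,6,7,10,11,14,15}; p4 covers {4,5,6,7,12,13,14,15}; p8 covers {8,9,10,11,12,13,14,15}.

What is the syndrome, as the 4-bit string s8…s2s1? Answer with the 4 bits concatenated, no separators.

0000

s1 (pos 1,3,5,7,9,11,13,15): 0⊕0⊕1⊕0⊕1⊕1⊕1⊕0 = 0
s2 (pos 2,3,6,7,10,11,14,15): 1⊕0⊕0⊕0⊕1⊕1⊕1⊕0 = 0
s4 (pos 4,5,6,7,12,13,14,15): 1⊕1⊕0⊕0⊕0⊕1⊕1⊕0 = 0
s8 (pos 8,9,10,11,12,13,14,15): 1⊕1⊕1⊕1⊕0⊕1⊕1⊕0 = 0
Syndrome s8…s1 = 0000 → no error.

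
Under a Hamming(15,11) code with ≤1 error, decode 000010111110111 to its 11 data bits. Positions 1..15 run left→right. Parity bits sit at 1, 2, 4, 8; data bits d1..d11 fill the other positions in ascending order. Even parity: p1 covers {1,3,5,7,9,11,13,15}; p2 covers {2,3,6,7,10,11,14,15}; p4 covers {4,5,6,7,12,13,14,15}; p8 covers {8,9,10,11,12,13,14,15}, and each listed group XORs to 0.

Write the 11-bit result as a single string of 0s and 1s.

01011110101

s1 (pos 1,3,5,7,9,11,13,15): 0⊕0⊕1⊕1⊕1⊕1⊕1⊕1 = 0
s2 (pos 2,3,6,7,10,11,14,15): 0⊕0⊕0⊕1⊕1⊕1⊕1⊕1 = 1
s4 (pos 4,5,6,7,12,13,14,15): 0⊕1⊕0⊕1⊕0⊕1⊕1⊕1 = 1
s8 (pos 8,9,10,11,12,13,14,15): 1⊕1⊕1⊕1⊕0⊕1⊕1⊕1 = 1
Syndrome s8…s1 = 1110 → error at position 14.
Flip position 14: 000010111110111 → 000010111110101
Read data bits from positions 3,5,6,7,9,10,11,12,13,14,15: 01011110101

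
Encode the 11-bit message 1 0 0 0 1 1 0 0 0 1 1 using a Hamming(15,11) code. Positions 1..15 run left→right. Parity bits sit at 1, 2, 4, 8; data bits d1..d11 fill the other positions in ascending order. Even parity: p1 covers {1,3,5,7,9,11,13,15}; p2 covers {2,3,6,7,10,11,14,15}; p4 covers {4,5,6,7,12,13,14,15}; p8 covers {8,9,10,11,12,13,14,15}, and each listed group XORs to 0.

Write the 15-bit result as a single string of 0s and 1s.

101000001100011

Place data at non-parity positions: p1 p2 1 p4 0 0 0 p8 1 1 0 0 0 1 1
p1 (pos 1,3,5,7,9,11,13,15): XOR of data positions = 1⊕0⊕0⊕1⊕0⊕0⊕1 = 1
p2 (pos 2,3,6,7,10,11,14,15): XOR of data positions = 1⊕0⊕0⊕1⊕0⊕1⊕1 = 0
p4 (pos 4,5,6,7,12,13,14,15): XOR of data positions = 0⊕0⊕0⊕0⊕0⊕1⊕1 = 0
p8 (pos 8,9,10,11,12,13,14,15): XOR of data positions = 1⊕1⊕0⊕0⊕0⊕1⊕1 = 0
Codeword: 101000001100011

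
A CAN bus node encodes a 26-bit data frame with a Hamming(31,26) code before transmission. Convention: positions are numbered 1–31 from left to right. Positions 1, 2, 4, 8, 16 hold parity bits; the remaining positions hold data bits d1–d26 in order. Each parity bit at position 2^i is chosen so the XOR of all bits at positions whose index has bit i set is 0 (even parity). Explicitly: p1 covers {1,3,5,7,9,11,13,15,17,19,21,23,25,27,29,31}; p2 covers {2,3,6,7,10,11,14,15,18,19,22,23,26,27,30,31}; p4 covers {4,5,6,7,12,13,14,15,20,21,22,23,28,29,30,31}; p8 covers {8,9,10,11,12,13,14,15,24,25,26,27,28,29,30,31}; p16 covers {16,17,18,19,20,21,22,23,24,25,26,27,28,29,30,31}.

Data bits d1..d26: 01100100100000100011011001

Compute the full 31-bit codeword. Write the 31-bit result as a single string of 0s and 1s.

Place data at non-parity positions: p1 p2 0 p4 1 1 0 p8 0 1 0 0 1 0 0 p16 0 0 0 1 0 0 0 1 1 0 1 1 0 0 1
p1 (pos 1,3,5,7,9,11,13,15,17,19,21,23,25,27,29,31): XOR of data positions = 0⊕1⊕0⊕0⊕0⊕1⊕0⊕0⊕0⊕0⊕0⊕1⊕1⊕0⊕1 = 1
p2 (pos 2,3,6,7,10,11,14,15,18,19,22,23,26,27,30,31): XOR of data positions = 0⊕1⊕0⊕1⊕0⊕0⊕0⊕0⊕0⊕0⊕0⊕0⊕1⊕0⊕1 = 0
p4 (pos 4,5,6,7,12,13,14,15,20,21,22,23,28,29,30,31): XOR of data positions = 1⊕1⊕0⊕0⊕1⊕0⊕0⊕1⊕0⊕0⊕0⊕1⊕0⊕0⊕1 = 0
p8 (pos 8,9,10,11,12,13,14,15,24,25,26,27,28,29,30,31): XOR of data positions = 0⊕1⊕0⊕0⊕1⊕0⊕0⊕1⊕1⊕0⊕1⊕1⊕0⊕0⊕1 = 1
p16 (pos 16,17,18,19,20,21,22,23,24,25,26,27,28,29,30,31): XOR of data positions = 0⊕0⊕0⊕1⊕0⊕0⊕0⊕1⊕1⊕0⊕1⊕1⊕0⊕0⊕1 = 0
Codeword: 1000110101001000000100011011001

1000110101001000000100011011001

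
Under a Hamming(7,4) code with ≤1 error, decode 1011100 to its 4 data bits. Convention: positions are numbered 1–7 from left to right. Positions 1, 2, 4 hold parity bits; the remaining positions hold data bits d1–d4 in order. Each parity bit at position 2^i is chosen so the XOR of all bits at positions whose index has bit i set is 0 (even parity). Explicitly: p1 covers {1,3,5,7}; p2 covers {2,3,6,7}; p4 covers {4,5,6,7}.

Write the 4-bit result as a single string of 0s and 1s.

0100

s1 (pos 1,3,5,7): 1⊕1⊕1⊕0 = 1
s2 (pos 2,3,6,7): 0⊕1⊕0⊕0 = 1
s4 (pos 4,5,6,7): 1⊕1⊕0⊕0 = 0
Syndrome s4…s1 = 011 → error at position 3.
Flip position 3: 1011100 → 1001100
Read data bits from positions 3,5,6,7: 0100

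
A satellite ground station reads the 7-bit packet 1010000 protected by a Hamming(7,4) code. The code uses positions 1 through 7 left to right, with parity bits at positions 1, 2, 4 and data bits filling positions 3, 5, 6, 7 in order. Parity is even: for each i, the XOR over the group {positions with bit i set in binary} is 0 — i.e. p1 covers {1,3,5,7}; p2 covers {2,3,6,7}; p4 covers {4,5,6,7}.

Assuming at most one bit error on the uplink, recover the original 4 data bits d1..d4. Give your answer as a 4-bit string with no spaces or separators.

1000

s1 (pos 1,3,5,7): 1⊕1⊕0⊕0 = 0
s2 (pos 2,3,6,7): 0⊕1⊕0⊕0 = 1
s4 (pos 4,5,6,7): 0⊕0⊕0⊕0 = 0
Syndrome s4…s1 = 010 → error at position 2.
Flip position 2: 1010000 → 1110000
Read data bits from positions 3,5,6,7: 1000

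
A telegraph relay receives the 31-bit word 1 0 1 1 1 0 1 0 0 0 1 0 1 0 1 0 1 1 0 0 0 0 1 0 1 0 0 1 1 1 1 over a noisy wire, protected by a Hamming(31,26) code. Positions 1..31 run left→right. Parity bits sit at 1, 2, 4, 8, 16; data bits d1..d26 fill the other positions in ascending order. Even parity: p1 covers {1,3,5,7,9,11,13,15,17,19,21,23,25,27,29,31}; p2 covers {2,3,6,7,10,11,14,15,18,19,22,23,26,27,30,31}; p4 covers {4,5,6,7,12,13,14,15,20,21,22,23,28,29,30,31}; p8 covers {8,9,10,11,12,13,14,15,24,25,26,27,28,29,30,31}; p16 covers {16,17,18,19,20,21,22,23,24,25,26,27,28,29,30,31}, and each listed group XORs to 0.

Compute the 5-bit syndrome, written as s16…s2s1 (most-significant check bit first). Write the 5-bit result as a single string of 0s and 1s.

00000

s1 (pos 1,3,5,7,9,11,13,15,17,19,21,23,25,27,29,31): 1⊕1⊕1⊕1⊕0⊕1⊕1⊕1⊕1⊕0⊕0⊕1⊕1⊕0⊕1⊕1 = 0
s2 (pos 2,3,6,7,10,11,14,15,18,19,22,23,26,27,30,31): 0⊕1⊕0⊕1⊕0⊕1⊕0⊕1⊕1⊕0⊕0⊕1⊕0⊕0⊕1⊕1 = 0
s4 (pos 4,5,6,7,12,13,14,15,20,21,22,23,28,29,30,31): 1⊕1⊕0⊕1⊕0⊕1⊕0⊕1⊕0⊕0⊕0⊕1⊕1⊕1⊕1⊕1 = 0
s8 (pos 8,9,10,11,12,13,14,15,24,25,26,27,28,29,30,31): 0⊕0⊕0⊕1⊕0⊕1⊕0⊕1⊕0⊕1⊕0⊕0⊕1⊕1⊕1⊕1 = 0
s16 (pos 16,17,18,19,20,21,22,23,24,25,26,27,28,29,30,31): 0⊕1⊕1⊕0⊕0⊕0⊕0⊕1⊕0⊕1⊕0⊕0⊕1⊕1⊕1⊕1 = 0
Syndrome s16…s1 = 00000 → no error.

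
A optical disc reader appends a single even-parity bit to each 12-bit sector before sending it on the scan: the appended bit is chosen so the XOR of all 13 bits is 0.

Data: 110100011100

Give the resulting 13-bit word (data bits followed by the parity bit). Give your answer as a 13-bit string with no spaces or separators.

XOR of the 12 data bits: 1⊕1⊕0⊕1⊕0⊕0⊕0⊕1⊕1⊕1⊕0⊕0 = 0
Parity bit = 0 (so all 13 bits XOR to 0).

1101000111000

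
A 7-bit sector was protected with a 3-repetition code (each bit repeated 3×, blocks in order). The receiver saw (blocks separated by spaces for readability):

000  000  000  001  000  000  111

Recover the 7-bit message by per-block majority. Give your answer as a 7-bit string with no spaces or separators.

Block 1 (000): 0 ones → 0
Block 2 (000): 0 ones → 0
Block 3 (000): 0 ones → 0
Block 4 (001): 1 one → 0
Block 5 (000): 0 ones → 0
Block 6 (000): 0 ones → 0
Block 7 (111): 3 ones → 1

0000001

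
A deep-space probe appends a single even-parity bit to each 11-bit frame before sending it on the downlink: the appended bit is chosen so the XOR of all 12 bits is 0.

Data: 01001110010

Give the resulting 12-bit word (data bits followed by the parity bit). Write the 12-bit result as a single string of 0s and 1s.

XOR of the 11 data bits: 0⊕1⊕0⊕0⊕1⊕1⊕1⊕0⊕0⊕1⊕0 = 1
Parity bit = 1 (so all 12 bits XOR to 0).

010011100101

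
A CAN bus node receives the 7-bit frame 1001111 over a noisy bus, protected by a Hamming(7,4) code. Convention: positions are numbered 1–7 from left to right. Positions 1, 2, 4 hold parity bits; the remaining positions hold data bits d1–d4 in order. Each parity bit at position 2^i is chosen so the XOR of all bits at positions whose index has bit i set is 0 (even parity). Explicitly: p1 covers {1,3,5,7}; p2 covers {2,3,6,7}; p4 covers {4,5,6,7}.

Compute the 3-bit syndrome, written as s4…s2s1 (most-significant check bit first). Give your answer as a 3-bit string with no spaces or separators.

s1 (pos 1,3,5,7): 1⊕0⊕1⊕1 = 1
s2 (pos 2,3,6,7): 0⊕0⊕1⊕1 = 0
s4 (pos 4,5,6,7): 1⊕1⊕1⊕1 = 0
Syndrome s4…s1 = 001 → error at position 1.

001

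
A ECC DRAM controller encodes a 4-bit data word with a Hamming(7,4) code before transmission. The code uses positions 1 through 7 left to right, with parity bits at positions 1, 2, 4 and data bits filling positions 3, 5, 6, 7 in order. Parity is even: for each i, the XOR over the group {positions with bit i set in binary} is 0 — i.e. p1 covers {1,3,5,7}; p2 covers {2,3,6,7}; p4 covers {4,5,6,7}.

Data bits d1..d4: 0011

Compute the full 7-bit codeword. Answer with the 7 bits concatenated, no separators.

1000011

Place data at non-parity positions: p1 p2 0 p4 0 1 1
p1 (pos 1,3,5,7): XOR of data positions = 0⊕0⊕1 = 1
p2 (pos 2,3,6,7): XOR of data positions = 0⊕1⊕1 = 0
p4 (pos 4,5,6,7): XOR of data positions = 0⊕1⊕1 = 0
Codeword: 1000011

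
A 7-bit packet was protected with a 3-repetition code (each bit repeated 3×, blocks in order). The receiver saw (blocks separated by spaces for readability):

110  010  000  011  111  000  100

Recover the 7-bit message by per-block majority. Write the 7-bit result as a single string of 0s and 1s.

1001100

Block 1 (110): 2 ones → 1
Block 2 (010): 1 one → 0
Block 3 (000): 0 ones → 0
Block 4 (011): 2 ones → 1
Block 5 (111): 3 ones → 1
Block 6 (000): 0 ones → 0
Block 7 (100): 1 one → 0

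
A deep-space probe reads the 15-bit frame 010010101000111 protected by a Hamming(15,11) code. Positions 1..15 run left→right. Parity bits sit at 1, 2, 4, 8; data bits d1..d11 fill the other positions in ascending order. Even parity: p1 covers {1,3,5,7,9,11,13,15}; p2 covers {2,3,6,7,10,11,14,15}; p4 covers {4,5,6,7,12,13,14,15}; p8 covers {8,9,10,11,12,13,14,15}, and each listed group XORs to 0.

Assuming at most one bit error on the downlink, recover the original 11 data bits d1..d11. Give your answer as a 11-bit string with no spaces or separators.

00011000111

s1 (pos 1,3,5,7,9,11,13,15): 0⊕0⊕1⊕1⊕1⊕0⊕1⊕1 = 1
s2 (pos 2,3,6,7,10,11,14,15): 1⊕0⊕0⊕1⊕0⊕0⊕1⊕1 = 0
s4 (pos 4,5,6,7,12,13,14,15): 0⊕1⊕0⊕1⊕0⊕1⊕1⊕1 = 1
s8 (pos 8,9,10,11,12,13,14,15): 0⊕1⊕0⊕0⊕0⊕1⊕1⊕1 = 0
Syndrome s8…s1 = 0101 → error at position 5.
Flip position 5: 010010101000111 → 010000101000111
Read data bits from positions 3,5,6,7,9,10,11,12,13,14,15: 00011000111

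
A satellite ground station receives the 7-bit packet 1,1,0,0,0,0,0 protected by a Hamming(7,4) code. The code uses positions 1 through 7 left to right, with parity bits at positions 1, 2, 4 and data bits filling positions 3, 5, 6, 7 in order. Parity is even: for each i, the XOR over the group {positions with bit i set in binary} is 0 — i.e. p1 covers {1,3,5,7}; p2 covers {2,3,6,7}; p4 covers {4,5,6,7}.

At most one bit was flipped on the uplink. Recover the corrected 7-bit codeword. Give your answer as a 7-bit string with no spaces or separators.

s1 (pos 1,3,5,7): 1⊕0⊕0⊕0 = 1
s2 (pos 2,3,6,7): 1⊕0⊕0⊕0 = 1
s4 (pos 4,5,6,7): 0⊕0⊕0⊕0 = 0
Syndrome s4…s1 = 011 → error at position 3.
Flip position 3: 1100000 → 1110000

1110000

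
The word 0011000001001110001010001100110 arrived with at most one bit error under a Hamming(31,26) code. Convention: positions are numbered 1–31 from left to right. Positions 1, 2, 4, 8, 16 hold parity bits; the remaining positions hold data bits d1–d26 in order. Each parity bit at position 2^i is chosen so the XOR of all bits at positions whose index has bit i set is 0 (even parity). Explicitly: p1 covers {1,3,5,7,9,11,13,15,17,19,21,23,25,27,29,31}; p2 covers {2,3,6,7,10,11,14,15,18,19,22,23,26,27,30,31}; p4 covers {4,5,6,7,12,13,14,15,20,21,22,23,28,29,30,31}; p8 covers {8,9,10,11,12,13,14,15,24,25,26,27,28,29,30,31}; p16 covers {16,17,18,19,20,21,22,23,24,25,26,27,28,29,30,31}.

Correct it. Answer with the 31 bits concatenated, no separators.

s1 (pos 1,3,5,7,9,11,13,15,17,19,21,23,25,27,29,31): 0⊕1⊕0⊕0⊕0⊕0⊕1⊕1⊕0⊕1⊕1⊕0⊕1⊕0⊕1⊕0 = 1
s2 (pos 2,3,6,7,10,11,14,15,18,19,22,23,26,27,30,31): 0⊕1⊕0⊕0⊕1⊕0⊕1⊕1⊕0⊕1⊕0⊕0⊕1⊕0⊕1⊕0 = 1
s4 (pos 4,5,6,7,12,13,14,15,20,21,22,23,28,29,30,31): 1⊕0⊕0⊕0⊕0⊕1⊕1⊕1⊕0⊕1⊕0⊕0⊕0⊕1⊕1⊕0 = 1
s8 (pos 8,9,10,11,12,13,14,15,24,25,26,27,28,29,30,31): 0⊕0⊕1⊕0⊕0⊕1⊕1⊕1⊕0⊕1⊕1⊕0⊕0⊕1⊕1⊕0 = 0
s16 (pos 16,17,18,19,20,21,22,23,24,25,26,27,28,29,30,31): 0⊕0⊕0⊕1⊕0⊕1⊕0⊕0⊕0⊕1⊕1⊕0⊕0⊕1⊕1⊕0 = 0
Syndrome s16…s1 = 00111 → error at position 7.
Flip position 7: 0011000001001110001010001100110 → 0011001001001110001010001100110

0011001001001110001010001100110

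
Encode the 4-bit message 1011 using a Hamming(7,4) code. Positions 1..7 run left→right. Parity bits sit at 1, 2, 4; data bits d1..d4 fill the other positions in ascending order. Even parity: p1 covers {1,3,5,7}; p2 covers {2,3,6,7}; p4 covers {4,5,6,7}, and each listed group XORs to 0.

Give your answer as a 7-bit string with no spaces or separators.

0110011

Place data at non-parity positions: p1 p2 1 p4 0 1 1
p1 (pos 1,3,5,7): XOR of data positions = 1⊕0⊕1 = 0
p2 (pos 2,3,6,7): XOR of data positions = 1⊕1⊕1 = 1
p4 (pos 4,5,6,7): XOR of data positions = 0⊕1⊕1 = 0
Codeword: 0110011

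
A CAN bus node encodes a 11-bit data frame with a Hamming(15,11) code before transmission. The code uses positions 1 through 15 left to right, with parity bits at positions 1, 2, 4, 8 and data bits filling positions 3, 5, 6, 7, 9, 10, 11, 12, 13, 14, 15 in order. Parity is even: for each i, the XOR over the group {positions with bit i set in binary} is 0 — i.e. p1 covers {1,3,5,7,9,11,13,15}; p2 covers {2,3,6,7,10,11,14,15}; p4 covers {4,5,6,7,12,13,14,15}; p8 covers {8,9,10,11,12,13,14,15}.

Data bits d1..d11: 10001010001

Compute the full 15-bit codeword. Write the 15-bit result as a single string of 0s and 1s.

011100011010001

Place data at non-parity positions: p1 p2 1 p4 0 0 0 p8 1 0 1 0 0 0 1
p1 (pos 1,3,5,7,9,11,13,15): XOR of data positions = 1⊕0⊕0⊕1⊕1⊕0⊕1 = 0
p2 (pos 2,3,6,7,10,11,14,15): XOR of data positions = 1⊕0⊕0⊕0⊕1⊕0⊕1 = 1
p4 (pos 4,5,6,7,12,13,14,15): XOR of data positions = 0⊕0⊕0⊕0⊕0⊕0⊕1 = 1
p8 (pos 8,9,10,11,12,13,14,15): XOR of data positions = 1⊕0⊕1⊕0⊕0⊕0⊕1 = 1
Codeword: 011100011010001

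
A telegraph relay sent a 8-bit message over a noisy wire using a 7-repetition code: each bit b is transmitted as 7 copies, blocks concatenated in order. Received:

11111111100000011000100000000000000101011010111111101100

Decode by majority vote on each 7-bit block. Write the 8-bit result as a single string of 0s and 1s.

Block 1 (1111111): 7 ones → 1
Block 2 (1100000): 2 ones → 0
Block 3 (0110001): 3 ones → 0
Block 4 (0000000): 0 ones → 0
Block 5 (0000000): 0 ones → 0
Block 6 (1010110): 4 ones → 1
Block 7 (1011111): 6 ones → 1
Block 8 (1101100): 4 ones → 1

10000111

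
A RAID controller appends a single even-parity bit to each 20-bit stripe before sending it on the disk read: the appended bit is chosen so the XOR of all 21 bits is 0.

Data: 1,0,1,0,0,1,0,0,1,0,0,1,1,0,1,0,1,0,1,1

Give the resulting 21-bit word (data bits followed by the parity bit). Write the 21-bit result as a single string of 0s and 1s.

101001001001101010110

XOR of the 20 data bits: 1⊕0⊕1⊕0⊕0⊕1⊕0⊕0⊕1⊕0⊕0⊕1⊕1⊕0⊕1⊕0⊕1⊕0⊕1⊕1 = 0
Parity bit = 0 (so all 21 bits XOR to 0).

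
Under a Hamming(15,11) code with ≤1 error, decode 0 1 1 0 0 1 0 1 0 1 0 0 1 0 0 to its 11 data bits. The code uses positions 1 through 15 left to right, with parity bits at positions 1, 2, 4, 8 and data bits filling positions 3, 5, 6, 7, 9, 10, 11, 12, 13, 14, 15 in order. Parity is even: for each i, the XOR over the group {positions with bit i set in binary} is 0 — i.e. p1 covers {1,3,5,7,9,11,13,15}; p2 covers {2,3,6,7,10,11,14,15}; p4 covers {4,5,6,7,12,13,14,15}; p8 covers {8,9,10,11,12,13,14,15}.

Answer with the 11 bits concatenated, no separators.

10100100100

s1 (pos 1,3,5,7,9,11,13,15): 0⊕1⊕0⊕0⊕0⊕0⊕1⊕0 = 0
s2 (pos 2,3,6,7,10,11,14,15): 1⊕1⊕1⊕0⊕1⊕0⊕0⊕0 = 0
s4 (pos 4,5,6,7,12,13,14,15): 0⊕0⊕1⊕0⊕0⊕1⊕0⊕0 = 0
s8 (pos 8,9,10,11,12,13,14,15): 1⊕0⊕1⊕0⊕0⊕1⊕0⊕0 = 1
Syndrome s8…s1 = 1000 → error at position 8.
Flip position 8: 011001010100100 → 011001000100100
Read data bits from positions 3,5,6,7,9,10,11,12,13,14,15: 10100100100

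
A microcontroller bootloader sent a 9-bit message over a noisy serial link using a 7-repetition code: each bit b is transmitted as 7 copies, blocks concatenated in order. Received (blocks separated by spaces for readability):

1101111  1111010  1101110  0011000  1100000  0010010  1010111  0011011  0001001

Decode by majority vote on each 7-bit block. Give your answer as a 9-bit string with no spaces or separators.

Block 1 (1101111): 6 ones → 1
Block 2 (1111010): 5 ones → 1
Block 3 (1101110): 5 ones → 1
Block 4 (0011000): 2 ones → 0
Block 5 (1100000): 2 ones → 0
Block 6 (0010010): 2 ones → 0
Block 7 (1010111): 5 ones → 1
Block 8 (0011011): 4 ones → 1
Block 9 (0001001): 2 ones → 0

111000110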